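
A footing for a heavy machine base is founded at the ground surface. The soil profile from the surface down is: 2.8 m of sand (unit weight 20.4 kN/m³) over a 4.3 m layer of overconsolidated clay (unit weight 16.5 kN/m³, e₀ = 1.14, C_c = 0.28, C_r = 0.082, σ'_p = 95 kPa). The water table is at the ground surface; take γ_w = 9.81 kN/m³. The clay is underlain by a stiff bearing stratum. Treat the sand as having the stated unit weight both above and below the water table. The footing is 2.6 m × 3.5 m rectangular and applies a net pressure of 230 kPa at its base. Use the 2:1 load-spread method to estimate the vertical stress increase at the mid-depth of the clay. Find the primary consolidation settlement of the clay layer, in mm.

S_c ≈ 39.8 mm

Mid-depth of clay below the ground surface: z = 2.8 + 4.3/2 = 4.95 m.
Total vertical stress at mid-clay: σ_v = 20.4×2.8 + 16.5×2.15 = 92.595 kPa.
Pore pressure: u = 9.81×(4.95 − 0) = 48.56 kPa.
Initial effective stress: σ'_0 = σ_v − u = 92.595 − 48.56 = 44.035 kPa.
Stress increase at mid-clay by the 2:1 spreading method:
Δσ = qBL/((B+z)(L+z)) = 230×2.6×3.5/((2.6+4.95)(3.5+4.95)) = 32.807 kPa
Final effective stress: σ'_f = 44.035 + 32.807 = 76.842 kPa.
σ'_f = 76.842 ≤ σ'_p = 95 kPa, so the clay remains overconsolidated and only the recompression index applies:
S_c = C_r·H/(1+e₀)·log₁₀(σ'_f/σ'_0) = 0.082×4.3/2.14×log₁₀(76.842/44.035)
    = 0.16476 × 0.2418 = 0.03984 m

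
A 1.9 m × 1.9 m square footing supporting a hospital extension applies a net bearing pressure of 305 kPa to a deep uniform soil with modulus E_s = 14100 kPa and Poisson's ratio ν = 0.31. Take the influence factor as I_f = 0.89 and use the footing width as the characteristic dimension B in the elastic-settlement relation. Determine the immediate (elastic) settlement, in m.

S_e ≈ 0.0331 m

Immediate (elastic) settlement: S_e = q·B·(1−ν²)/E_s · I_f.
S_e = 305 × 1.9 × (1 − 0.31²) / 14100 × 0.89
    = 305 × 1.9 × 0.9039 / 14100 × 0.89
    = 0.03306 m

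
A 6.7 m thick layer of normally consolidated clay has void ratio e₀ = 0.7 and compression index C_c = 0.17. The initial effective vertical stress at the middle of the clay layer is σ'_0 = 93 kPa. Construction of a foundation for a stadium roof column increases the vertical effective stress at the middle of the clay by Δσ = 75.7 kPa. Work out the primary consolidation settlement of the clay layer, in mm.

Final effective stress: σ'_f = σ'_0 + Δσ = 93 + 75.7 = 168.7 kPa.
Normally consolidated clay, so the full stress increment lies on the virgin compression line:
S_c = C_c·H/(1+e₀)·log₁₀(σ'_f/σ'_0) = 0.17×6.7/(1+0.7)×log₁₀(168.7/93)
    = 0.67 × 0.25863 = 0.1733 m

S_c ≈ 173 mm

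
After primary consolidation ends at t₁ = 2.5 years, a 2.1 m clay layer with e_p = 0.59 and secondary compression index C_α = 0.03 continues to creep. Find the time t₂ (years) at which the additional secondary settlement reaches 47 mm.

t₂ ≈ 38.4 years

S_s = C_α·H/(1+e_p)·log₁₀(t₂/t₁) ⇒ log₁₀(t₂/t₁) = S_s·(1+e_p)/(C_α·H).
log₁₀(t₂/t₁) = 0.047 × (1+0.59) / (0.03×2.1) = 1.186
t₂ = t₁ × 10^1.186 = 2.5 × 15.35 = 38.38 years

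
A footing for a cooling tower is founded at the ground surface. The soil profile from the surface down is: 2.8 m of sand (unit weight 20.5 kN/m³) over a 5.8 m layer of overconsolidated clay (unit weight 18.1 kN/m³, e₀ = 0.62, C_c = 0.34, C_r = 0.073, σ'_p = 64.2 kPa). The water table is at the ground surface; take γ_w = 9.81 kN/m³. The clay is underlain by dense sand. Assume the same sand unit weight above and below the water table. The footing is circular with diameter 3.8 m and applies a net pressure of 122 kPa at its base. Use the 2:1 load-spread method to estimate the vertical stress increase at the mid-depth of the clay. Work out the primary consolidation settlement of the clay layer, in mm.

S_c ≈ 91.2 mm

Mid-depth of clay below the ground surface: z = 2.8 + 5.8/2 = 5.7 m.
Total vertical stress at mid-clay: σ_v = 20.5×2.8 + 18.1×2.9 = 109.89 kPa.
Pore pressure: u = 9.81×(5.7 − 0) = 55.917 kPa.
Initial effective stress: σ'_0 = σ_v − u = 109.89 − 55.917 = 53.973 kPa.
Stress increase at mid-clay by the 2:1 spreading method:
Δσ ≈ qD²/(D+z)² = 122×3.8²/(3.8+5.7)² = 19.52 kPa
Final effective stress: σ'_f = 53.973 + 19.52 = 73.493 kPa.
σ'_f = 73.493 > σ'_p = 64.2 kPa, so the stress path crosses the preconsolidation pressure — recompression up to σ'_p, then virgin compression beyond:
S_c = H/(1+e₀)·[C_r·log₁₀(σ'_p/σ'_0) + C_c·log₁₀(σ'_f/σ'_p)]
    = 5.8/1.62 × [0.073×log₁₀(64.2/53.973) + 0.34×log₁₀(73.493/64.2)]
    = 3.5802 × [0.0055012 + 0.019962] = 0.09116 m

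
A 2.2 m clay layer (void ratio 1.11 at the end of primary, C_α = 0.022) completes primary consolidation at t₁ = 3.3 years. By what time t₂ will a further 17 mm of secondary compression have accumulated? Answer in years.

S_s = C_α·H/(1+e_p)·log₁₀(t₂/t₁) ⇒ log₁₀(t₂/t₁) = S_s·(1+e_p)/(C_α·H).
log₁₀(t₂/t₁) = 0.017 × (1+1.11) / (0.022×2.2) = 0.7411
t₂ = t₁ × 10^0.7411 = 3.3 × 5.51 = 18.18 years

t₂ ≈ 18.2 years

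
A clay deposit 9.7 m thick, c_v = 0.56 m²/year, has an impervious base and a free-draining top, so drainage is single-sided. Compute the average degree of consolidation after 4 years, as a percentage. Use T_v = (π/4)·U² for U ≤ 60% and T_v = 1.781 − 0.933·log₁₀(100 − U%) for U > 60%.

Drainage path length: H_d = H = 9.7 m (single drainage).
T_v = c_v·t/H_d² = 0.56×4/9.7² = 0.023807.
T_v = 0.023807 corresponds to the U ≤ 60% branch:
U = √(4T_v/π) = 0.1741

U ≈ 17.4 %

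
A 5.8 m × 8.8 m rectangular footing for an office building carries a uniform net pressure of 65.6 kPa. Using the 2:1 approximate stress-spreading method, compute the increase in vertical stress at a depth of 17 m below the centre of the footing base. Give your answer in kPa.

Δσ_z ≈ 5.69 kPa

By the 2:1 method the load spreads at 1 horizontal : 2 vertical, so at depth z the loaded area has grown by z in each plan dimension:
Δσ = qBL/((B+z)(L+z)) = 65.6×5.8×8.8/((5.8+17)(8.8+17)) = 5.6919 kPa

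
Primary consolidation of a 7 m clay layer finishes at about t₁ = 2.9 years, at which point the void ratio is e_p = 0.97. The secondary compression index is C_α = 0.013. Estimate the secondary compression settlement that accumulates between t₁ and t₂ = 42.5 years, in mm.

S_s ≈ 53.9 mm

Secondary compression: S_s = C_α·H/(1+e_p)·log₁₀(t₂/t₁)
S_s = 0.013×7/(1+0.97)×log₁₀(42.5/2.9)
    = 0.04619 × 1.166 = 0.05386 m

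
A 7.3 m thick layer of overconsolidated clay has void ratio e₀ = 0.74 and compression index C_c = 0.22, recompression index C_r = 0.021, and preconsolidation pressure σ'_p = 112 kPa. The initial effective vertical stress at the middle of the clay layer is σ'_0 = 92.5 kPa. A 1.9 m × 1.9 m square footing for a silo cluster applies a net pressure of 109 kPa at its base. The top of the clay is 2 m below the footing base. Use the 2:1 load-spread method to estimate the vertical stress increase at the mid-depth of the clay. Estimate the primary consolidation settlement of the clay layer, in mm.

S_c ≈ 2.75 mm

Mid-depth of clay below the footing base: z = 2 + 7.3/2 = 5.65 m.
Stress increase at mid-clay by the 2:1 spreading method:
Δσ = qBL/((B+z)(L+z)) = 109×1.9×1.9/((1.9+5.65)(1.9+5.65)) = 6.903 kPa
Final effective stress: σ'_f = 92.5 + 6.903 = 99.403 kPa.
σ'_f = 99.403 ≤ σ'_p = 112 kPa, so the clay remains overconsolidated and only the recompression index applies:
S_c = C_r·H/(1+e₀)·log₁₀(σ'_f/σ'_0) = 0.021×7.3/1.74×log₁₀(99.403/92.5)
    = 0.088103 × 0.031258 = 0.002754 m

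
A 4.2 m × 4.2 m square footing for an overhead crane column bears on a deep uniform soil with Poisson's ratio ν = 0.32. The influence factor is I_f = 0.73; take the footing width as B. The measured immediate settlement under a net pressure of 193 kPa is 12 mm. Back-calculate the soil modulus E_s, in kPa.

S_e = q·B·(1−ν²)/E_s · I_f  ⇒  E_s = q·B·(1−ν²)·I_f / S_e.
E_s = 193 × 4.2 × 0.8976 × 0.73 / 0.012 = 44260 kPa

E_s ≈ 44300 kPa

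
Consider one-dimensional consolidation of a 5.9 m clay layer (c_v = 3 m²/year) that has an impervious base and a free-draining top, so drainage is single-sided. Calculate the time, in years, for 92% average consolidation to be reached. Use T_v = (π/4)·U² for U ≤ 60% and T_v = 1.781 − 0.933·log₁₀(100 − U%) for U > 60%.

t ≈ 10.9 years

Drainage path length: H_d = H = 5.9 m (single drainage).
U > 60%: T_v = 1.781 − 0.933·log₁₀(100 − 92) = 0.93842.
t = T_v·H_d²/c_v = 0.93842×5.9²/3 = 10.89 years.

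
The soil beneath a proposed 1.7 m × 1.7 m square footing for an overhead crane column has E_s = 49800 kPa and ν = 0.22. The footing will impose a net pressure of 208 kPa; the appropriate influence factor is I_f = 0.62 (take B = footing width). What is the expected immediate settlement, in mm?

Immediate (elastic) settlement: S_e = q·B·(1−ν²)/E_s · I_f.
S_e = 208 × 1.7 × (1 − 0.22²) / 49800 × 0.62
    = 208 × 1.7 × 0.9516 / 49800 × 0.62
    = 0.004189 m = 4.189 mm

S_e ≈ 4.19 mm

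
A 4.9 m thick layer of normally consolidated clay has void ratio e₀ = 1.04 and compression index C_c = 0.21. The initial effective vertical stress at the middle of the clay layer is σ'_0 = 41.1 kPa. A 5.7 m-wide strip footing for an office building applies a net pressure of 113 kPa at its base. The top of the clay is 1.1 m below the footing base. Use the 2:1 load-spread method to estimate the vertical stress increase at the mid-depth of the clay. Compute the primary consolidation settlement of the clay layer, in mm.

S_c ≈ 217 mm

Mid-depth of clay below the footing base: z = 1.1 + 4.9/2 = 3.55 m.
Stress increase at mid-clay by the 2:1 spreading method:
Δσ = qB/(B+z) = 113×5.7/(5.7+3.55) = 69.632 kPa
Final effective stress: σ'_f = σ'_0 + Δσ = 41.1 + 69.632 = 110.73 kPa.
Normally consolidated clay, so the full stress increment lies on the virgin compression line:
S_c = C_c·H/(1+e₀)·log₁₀(σ'_f/σ'_0) = 0.21×4.9/(1+1.04)×log₁₀(110.73/41.1)
    = 0.50441 × 0.43042 = 0.2171 m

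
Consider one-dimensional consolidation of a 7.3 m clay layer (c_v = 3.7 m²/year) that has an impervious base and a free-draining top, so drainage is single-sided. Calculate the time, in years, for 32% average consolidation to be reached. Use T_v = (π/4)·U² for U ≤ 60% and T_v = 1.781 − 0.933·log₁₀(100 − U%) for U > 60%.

t ≈ 1.16 years

Drainage path length: H_d = H = 7.3 m (single drainage).
U ≤ 60%: T_v = (π/4)·U² = (π/4)×0.32² = 0.080425.
t = T_v·H_d²/c_v = 0.080425×7.3²/3.7 = 1.158 years.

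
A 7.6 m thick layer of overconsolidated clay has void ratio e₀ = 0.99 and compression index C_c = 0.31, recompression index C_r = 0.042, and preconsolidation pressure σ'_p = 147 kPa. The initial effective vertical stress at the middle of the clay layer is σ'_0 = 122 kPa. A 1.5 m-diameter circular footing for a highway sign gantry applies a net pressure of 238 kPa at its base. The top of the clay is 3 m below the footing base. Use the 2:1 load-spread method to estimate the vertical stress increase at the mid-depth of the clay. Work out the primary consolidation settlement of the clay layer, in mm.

Mid-depth of clay below the footing base: z = 3 + 7.6/2 = 6.8 m.
Stress increase at mid-clay by the 2:1 spreading method:
Δσ ≈ qD²/(D+z)² = 238×1.5²/(1.5+6.8)² = 7.7733 kPa
Final effective stress: σ'_f = 122 + 7.7733 = 129.77 kPa.
σ'_f = 129.77 ≤ σ'_p = 147 kPa, so the clay remains overconsolidated and only the recompression index applies:
S_c = C_r·H/(1+e₀)·log₁₀(σ'_f/σ'_0) = 0.042×7.6/1.99×log₁₀(129.77/122)
    = 0.1604 × 0.026814 = 0.004301 m

S_c ≈ 4.3 mm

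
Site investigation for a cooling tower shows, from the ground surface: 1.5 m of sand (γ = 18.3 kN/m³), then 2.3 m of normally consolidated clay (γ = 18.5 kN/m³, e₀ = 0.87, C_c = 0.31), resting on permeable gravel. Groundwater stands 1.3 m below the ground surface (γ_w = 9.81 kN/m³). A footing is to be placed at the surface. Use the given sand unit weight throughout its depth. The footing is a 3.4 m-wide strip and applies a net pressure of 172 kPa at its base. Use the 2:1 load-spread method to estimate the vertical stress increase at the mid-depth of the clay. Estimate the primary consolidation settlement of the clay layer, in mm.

S_c ≈ 218 mm

Mid-depth of clay below the ground surface: z = 1.5 + 2.3/2 = 2.65 m.
Total vertical stress at mid-clay: σ_v = 18.3×1.5 + 18.5×1.15 = 48.725 kPa.
Pore pressure: u = 9.81×(2.65 − 1.3) = 13.244 kPa.
Initial effective stress: σ'_0 = σ_v − u = 48.725 − 13.244 = 35.481 kPa.
Stress increase at mid-clay by the 2:1 spreading method:
Δσ = qB/(B+z) = 172×3.4/(3.4+2.65) = 96.661 kPa
Final effective stress: σ'_f = σ'_0 + Δσ = 35.481 + 96.661 = 132.14 kPa.
Normally consolidated clay, so the full stress increment lies on the virgin compression line:
S_c = C_c·H/(1+e₀)·log₁₀(σ'_f/σ'_0) = 0.31×2.3/(1+0.87)×log₁₀(132.14/35.481)
    = 0.38128 × 0.57104 = 0.2177 m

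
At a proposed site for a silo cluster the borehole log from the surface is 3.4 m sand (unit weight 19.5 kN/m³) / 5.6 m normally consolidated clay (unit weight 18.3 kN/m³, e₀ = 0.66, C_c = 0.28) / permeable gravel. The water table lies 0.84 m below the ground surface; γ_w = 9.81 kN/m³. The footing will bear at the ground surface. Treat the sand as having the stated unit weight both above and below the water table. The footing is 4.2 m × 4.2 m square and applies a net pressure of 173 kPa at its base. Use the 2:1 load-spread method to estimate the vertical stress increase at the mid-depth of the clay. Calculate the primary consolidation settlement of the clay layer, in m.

S_c ≈ 0.148 m

Mid-depth of clay below the ground surface: z = 3.4 + 5.6/2 = 6.2 m.
Total vertical stress at mid-clay: σ_v = 19.5×3.4 + 18.3×2.8 = 117.54 kPa.
Pore pressure: u = 9.81×(6.2 − 0.84) = 52.582 kPa.
Initial effective stress: σ'_0 = σ_v − u = 117.54 − 52.582 = 64.958 kPa.
Stress increase at mid-clay by the 2:1 spreading method:
Δσ = qBL/((B+z)(L+z)) = 173×4.2×4.2/((4.2+6.2)(4.2+6.2)) = 28.215 kPa
Final effective stress: σ'_f = σ'_0 + Δσ = 64.958 + 28.215 = 93.173 kPa.
Normally consolidated clay, so the full stress increment lies on the virgin compression line:
S_c = C_c·H/(1+e₀)·log₁₀(σ'_f/σ'_0) = 0.28×5.6/(1+0.66)×log₁₀(93.173/64.958)
    = 0.94458 × 0.15666 = 0.148 m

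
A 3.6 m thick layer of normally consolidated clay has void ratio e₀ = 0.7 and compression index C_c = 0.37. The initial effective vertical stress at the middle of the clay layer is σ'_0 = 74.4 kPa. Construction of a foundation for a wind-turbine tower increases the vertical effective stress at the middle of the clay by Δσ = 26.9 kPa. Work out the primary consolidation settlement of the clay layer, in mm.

Final effective stress: σ'_f = σ'_0 + Δσ = 74.4 + 26.9 = 101.3 kPa.
Normally consolidated clay, so the full stress increment lies on the virgin compression line:
S_c = C_c·H/(1+e₀)·log₁₀(σ'_f/σ'_0) = 0.37×3.6/(1+0.7)×log₁₀(101.3/74.4)
    = 0.78353 × 0.13404 = 0.105 m

S_c ≈ 105 mm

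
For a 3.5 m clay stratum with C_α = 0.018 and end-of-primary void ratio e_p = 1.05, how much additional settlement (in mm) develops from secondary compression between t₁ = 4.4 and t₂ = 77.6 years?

Secondary compression: S_s = C_α·H/(1+e_p)·log₁₀(t₂/t₁)
S_s = 0.018×3.5/(1+1.05)×log₁₀(77.6/4.4)
    = 0.03073 × 1.246 = 0.0383 m

S_s ≈ 38.3 mm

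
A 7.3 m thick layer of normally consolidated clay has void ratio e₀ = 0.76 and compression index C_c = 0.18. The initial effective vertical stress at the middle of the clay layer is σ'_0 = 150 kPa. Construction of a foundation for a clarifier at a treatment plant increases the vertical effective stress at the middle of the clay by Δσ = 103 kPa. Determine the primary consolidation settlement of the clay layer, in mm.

Final effective stress: σ'_f = σ'_0 + Δσ = 150 + 103 = 253 kPa.
Normally consolidated clay, so the full stress increment lies on the virgin compression line:
S_c = C_c·H/(1+e₀)·log₁₀(σ'_f/σ'_0) = 0.18×7.3/(1+0.76)×log₁₀(253/150)
    = 0.74659 × 0.22703 = 0.1695 m

S_c ≈ 169 mm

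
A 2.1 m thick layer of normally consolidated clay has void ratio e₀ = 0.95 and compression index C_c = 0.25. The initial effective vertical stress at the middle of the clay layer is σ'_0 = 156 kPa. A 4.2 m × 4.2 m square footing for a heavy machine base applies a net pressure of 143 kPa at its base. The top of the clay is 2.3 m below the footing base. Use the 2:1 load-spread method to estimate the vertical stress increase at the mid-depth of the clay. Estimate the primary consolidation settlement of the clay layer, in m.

S_c ≈ 0.0292 m

Mid-depth of clay below the footing base: z = 2.3 + 2.1/2 = 3.35 m.
Stress increase at mid-clay by the 2:1 spreading method:
Δσ = qBL/((B+z)(L+z)) = 143×4.2×4.2/((4.2+3.35)(4.2+3.35)) = 44.253 kPa
Final effective stress: σ'_f = σ'_0 + Δσ = 156 + 44.253 = 200.25 kPa.
Normally consolidated clay, so the full stress increment lies on the virgin compression line:
S_c = C_c·H/(1+e₀)·log₁₀(σ'_f/σ'_0) = 0.25×2.1/(1+0.95)×log₁₀(200.25/156)
    = 0.26923 × 0.10845 = 0.0292 m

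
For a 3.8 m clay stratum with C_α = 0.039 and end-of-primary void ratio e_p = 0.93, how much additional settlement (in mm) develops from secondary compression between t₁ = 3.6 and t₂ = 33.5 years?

S_s ≈ 74.4 mm

Secondary compression: S_s = C_α·H/(1+e_p)·log₁₀(t₂/t₁)
S_s = 0.039×3.8/(1+0.93)×log₁₀(33.5/3.6)
    = 0.07679 × 0.9687 = 0.07439 m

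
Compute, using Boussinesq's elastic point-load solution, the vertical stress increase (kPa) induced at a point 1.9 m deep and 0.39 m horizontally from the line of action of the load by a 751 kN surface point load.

Boussinesq vertical stress below a point load on an elastic half-space:
Δσ_z = 3P/(2πz²) · [1 + (r/z)²]^(−5/2)
r/z = 0.39/1.9 = 0.20526; [1+(r/z)²]^(−5/2) = 0.90197.
Δσ_z = 3×751/(2π×1.9²) × 0.90197 = 99.329 × 0.90197 = 89.59 kPa

Δσ_z ≈ 89.6 kPa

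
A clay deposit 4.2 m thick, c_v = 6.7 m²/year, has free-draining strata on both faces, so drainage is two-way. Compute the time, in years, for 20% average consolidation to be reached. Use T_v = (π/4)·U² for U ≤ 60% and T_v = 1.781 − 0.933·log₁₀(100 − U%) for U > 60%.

t ≈ 0.0207 years

Drainage path length: H_d = H/2 = 2.1 m (double drainage).
U ≤ 60%: T_v = (π/4)·U² = (π/4)×0.2² = 0.031416.
t = T_v·H_d²/c_v = 0.031416×2.1²/6.7 = 0.02068 years.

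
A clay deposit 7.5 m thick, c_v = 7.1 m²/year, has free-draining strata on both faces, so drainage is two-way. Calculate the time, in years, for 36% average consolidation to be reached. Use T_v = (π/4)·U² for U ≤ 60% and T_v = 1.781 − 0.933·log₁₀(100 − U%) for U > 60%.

Drainage path length: H_d = H/2 = 3.75 m (double drainage).
U ≤ 60%: T_v = (π/4)·U² = (π/4)×0.36² = 0.10179.
t = T_v·H_d²/c_v = 0.10179×3.75²/7.1 = 0.2016 years.

t ≈ 0.202 years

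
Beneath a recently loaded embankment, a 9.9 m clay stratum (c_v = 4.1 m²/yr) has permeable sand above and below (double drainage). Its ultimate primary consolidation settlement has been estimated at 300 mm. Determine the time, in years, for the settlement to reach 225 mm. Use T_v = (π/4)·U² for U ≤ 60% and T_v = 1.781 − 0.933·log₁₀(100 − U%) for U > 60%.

t ≈ 2.85 years

Drainage path length: H_d = H/2 = 4.95 m (double drainage).
U = S(t)/S_ult = 225/300 = 0.75.
U > 60%: T_v = 1.781 − 0.933·log₁₀(100 − 75) = 0.47672.
t = T_v·H_d²/c_v = 0.47672×4.95²/4.1 = 2.849 years.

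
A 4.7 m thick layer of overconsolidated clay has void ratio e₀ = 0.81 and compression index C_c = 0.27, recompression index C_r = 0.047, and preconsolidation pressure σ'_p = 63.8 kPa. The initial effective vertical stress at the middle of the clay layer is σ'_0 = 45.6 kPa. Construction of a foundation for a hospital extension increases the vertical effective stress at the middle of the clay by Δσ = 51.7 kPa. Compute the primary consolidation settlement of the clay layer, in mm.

Final effective stress: σ'_f = 45.6 + 51.7 = 97.3 kPa.
σ'_f = 97.3 > σ'_p = 63.8 kPa, so the stress path crosses the preconsolidation pressure — recompression up to σ'_p, then virgin compression beyond:
S_c = H/(1+e₀)·[C_r·log₁₀(σ'_p/σ'_0) + C_c·log₁₀(σ'_f/σ'_p)]
    = 4.7/1.81 × [0.047×log₁₀(63.8/45.6) + 0.27×log₁₀(97.3/63.8)]
    = 2.5967 × [0.0068552 + 0.049489] = 0.1463 m

S_c ≈ 146 mm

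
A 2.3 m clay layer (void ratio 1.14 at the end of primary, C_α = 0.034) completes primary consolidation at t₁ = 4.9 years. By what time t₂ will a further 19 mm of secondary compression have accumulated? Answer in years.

t₂ ≈ 16.2 years

S_s = C_α·H/(1+e_p)·log₁₀(t₂/t₁) ⇒ log₁₀(t₂/t₁) = S_s·(1+e_p)/(C_α·H).
log₁₀(t₂/t₁) = 0.019 × (1+1.14) / (0.034×2.3) = 0.5199
t₂ = t₁ × 10^0.5199 = 4.9 × 3.311 = 16.22 years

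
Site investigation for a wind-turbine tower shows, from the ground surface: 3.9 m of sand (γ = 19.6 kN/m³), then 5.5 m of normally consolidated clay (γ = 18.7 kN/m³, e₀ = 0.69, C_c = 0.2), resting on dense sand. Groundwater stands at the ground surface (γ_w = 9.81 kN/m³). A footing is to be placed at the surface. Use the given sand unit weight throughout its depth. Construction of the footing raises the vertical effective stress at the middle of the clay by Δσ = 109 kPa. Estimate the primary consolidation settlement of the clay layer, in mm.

S_c ≈ 285 mm

Mid-depth of clay below the ground surface: z = 3.9 + 5.5/2 = 6.65 m.
Total vertical stress at mid-clay: σ_v = 19.6×3.9 + 18.7×2.75 = 127.86 kPa.
Pore pressure: u = 9.81×(6.65 − 0) = 65.237 kPa.
Initial effective stress: σ'_0 = σ_v − u = 127.86 − 65.237 = 62.623 kPa.
Final effective stress: σ'_f = σ'_0 + Δσ = 62.623 + 109 = 171.62 kPa.
Normally consolidated clay, so the full stress increment lies on the virgin compression line:
S_c = C_c·H/(1+e₀)·log₁₀(σ'_f/σ'_0) = 0.2×5.5/(1+0.69)×log₁₀(171.62/62.623)
    = 0.65089 × 0.43783 = 0.285 m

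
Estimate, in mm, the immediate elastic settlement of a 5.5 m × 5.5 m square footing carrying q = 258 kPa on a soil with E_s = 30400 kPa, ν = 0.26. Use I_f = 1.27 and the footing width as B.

S_e ≈ 55.3 mm

Immediate (elastic) settlement: S_e = q·B·(1−ν²)/E_s · I_f.
S_e = 258 × 5.5 × (1 − 0.26²) / 30400 × 1.27
    = 258 × 5.5 × 0.9324 / 30400 × 1.27
    = 0.05527 m = 55.27 mm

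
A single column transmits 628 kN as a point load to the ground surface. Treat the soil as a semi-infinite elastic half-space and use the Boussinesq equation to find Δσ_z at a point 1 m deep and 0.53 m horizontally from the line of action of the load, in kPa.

Δσ_z ≈ 161 kPa

Boussinesq vertical stress below a point load on an elastic half-space:
Δσ_z = 3P/(2πz²) · [1 + (r/z)²]^(−5/2)
r/z = 0.53/1 = 0.53; [1+(r/z)²]^(−5/2) = 0.53853.
Δσ_z = 3×628/(2π×1²) × 0.53853 = 299.85 × 0.53853 = 161.5 kPa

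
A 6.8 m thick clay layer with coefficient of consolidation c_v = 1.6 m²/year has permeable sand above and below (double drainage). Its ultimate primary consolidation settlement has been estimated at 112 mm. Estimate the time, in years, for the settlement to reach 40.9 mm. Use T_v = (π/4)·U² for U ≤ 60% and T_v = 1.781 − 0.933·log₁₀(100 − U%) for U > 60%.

Drainage path length: H_d = H/2 = 3.4 m (double drainage).
U = S(t)/S_ult = 40.9/112 = 0.3652.
U ≤ 60%: T_v = (π/4)·U² = (π/4)×0.36518² = 0.10474.
t = T_v·H_d²/c_v = 0.10474×3.4²/1.6 = 0.7567 years.

t ≈ 0.757 years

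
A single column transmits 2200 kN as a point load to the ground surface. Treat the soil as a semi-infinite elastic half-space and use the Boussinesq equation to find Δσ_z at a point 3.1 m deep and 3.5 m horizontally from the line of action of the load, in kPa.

Δσ_z ≈ 14 kPa

Boussinesq vertical stress below a point load on an elastic half-space:
Δσ_z = 3P/(2πz²) · [1 + (r/z)²]^(−5/2)
r/z = 3.5/3.1 = 1.129; [1+(r/z)²]^(−5/2) = 0.12814.
Δσ_z = 3×2200/(2π×3.1²) × 0.12814 = 109.31 × 0.12814 = 14.01 kPa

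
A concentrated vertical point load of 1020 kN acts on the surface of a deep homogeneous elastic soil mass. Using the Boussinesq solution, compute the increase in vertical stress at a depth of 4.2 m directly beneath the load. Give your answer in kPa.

Boussinesq vertical stress below a point load on an elastic half-space:
Δσ_z = 3P/(2πz²) · [1 + (r/z)²]^(−5/2)
r/z = 0/4.2 = 0; [1+(r/z)²]^(−5/2) = 1.
Δσ_z = 3×1020/(2π×4.2²) × 1 = 27.609 × 1 = 27.61 kPa

Δσ_z ≈ 27.6 kPa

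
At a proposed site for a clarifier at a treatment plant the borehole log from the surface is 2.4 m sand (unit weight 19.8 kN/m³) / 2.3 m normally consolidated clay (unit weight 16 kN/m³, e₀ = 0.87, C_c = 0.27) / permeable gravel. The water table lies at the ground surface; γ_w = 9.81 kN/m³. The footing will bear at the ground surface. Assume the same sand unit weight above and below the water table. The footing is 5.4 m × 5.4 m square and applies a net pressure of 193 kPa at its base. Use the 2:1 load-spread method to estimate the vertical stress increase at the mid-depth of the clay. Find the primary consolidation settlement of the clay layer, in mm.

S_c ≈ 170 mm

Mid-depth of clay below the ground surface: z = 2.4 + 2.3/2 = 3.55 m.
Total vertical stress at mid-clay: σ_v = 19.8×2.4 + 16×1.15 = 65.92 kPa.
Pore pressure: u = 9.81×(3.55 − 0) = 34.825 kPa.
Initial effective stress: σ'_0 = σ_v − u = 65.92 − 34.825 = 31.095 kPa.
Stress increase at mid-clay by the 2:1 spreading method:
Δσ = qBL/((B+z)(L+z)) = 193×5.4×5.4/((5.4+3.55)(5.4+3.55)) = 70.258 kPa
Final effective stress: σ'_f = σ'_0 + Δσ = 31.095 + 70.258 = 101.35 kPa.
Normally consolidated clay, so the full stress increment lies on the virgin compression line:
S_c = C_c·H/(1+e₀)·log₁₀(σ'_f/σ'_0) = 0.27×2.3/(1+0.87)×log₁₀(101.35/31.095)
    = 0.33209 × 0.51313 = 0.1704 m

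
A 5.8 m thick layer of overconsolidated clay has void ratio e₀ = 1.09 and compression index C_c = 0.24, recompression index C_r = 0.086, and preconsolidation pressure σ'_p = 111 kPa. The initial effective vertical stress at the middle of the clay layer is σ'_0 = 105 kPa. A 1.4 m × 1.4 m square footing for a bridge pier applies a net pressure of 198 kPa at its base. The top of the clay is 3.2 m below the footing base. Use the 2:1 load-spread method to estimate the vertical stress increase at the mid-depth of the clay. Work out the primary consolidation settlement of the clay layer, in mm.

S_c ≈ 8.1 mm

Mid-depth of clay below the footing base: z = 3.2 + 5.8/2 = 6.1 m.
Stress increase at mid-clay by the 2:1 spreading method:
Δσ = qBL/((B+z)(L+z)) = 198×1.4×1.4/((1.4+6.1)(1.4+6.1)) = 6.8992 kPa
Final effective stress: σ'_f = 105 + 6.8992 = 111.9 kPa.
σ'_f = 111.9 > σ'_p = 111 kPa, so the stress path crosses the preconsolidation pressure — recompression up to σ'_p, then virgin compression beyond:
S_c = H/(1+e₀)·[C_r·log₁₀(σ'_p/σ'_0) + C_c·log₁₀(σ'_f/σ'_p)]
    = 5.8/2.09 × [0.086×log₁₀(111/105) + 0.24×log₁₀(111.9/111)]
    = 2.7751 × [0.0020755 + 0.00084171] = 0.008096 m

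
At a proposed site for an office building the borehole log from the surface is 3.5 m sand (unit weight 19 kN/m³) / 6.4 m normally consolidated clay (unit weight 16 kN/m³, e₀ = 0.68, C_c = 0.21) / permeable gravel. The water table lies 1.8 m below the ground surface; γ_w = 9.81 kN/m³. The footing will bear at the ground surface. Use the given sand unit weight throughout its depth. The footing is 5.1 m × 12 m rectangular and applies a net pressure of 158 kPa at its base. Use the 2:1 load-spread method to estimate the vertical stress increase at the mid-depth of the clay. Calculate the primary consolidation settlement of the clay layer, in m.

S_c ≈ 0.17 m

Mid-depth of clay below the ground surface: z = 3.5 + 6.4/2 = 6.7 m.
Total vertical stress at mid-clay: σ_v = 19×3.5 + 16×3.2 = 117.7 kPa.
Pore pressure: u = 9.81×(6.7 − 1.8) = 48.069 kPa.
Initial effective stress: σ'_0 = σ_v − u = 117.7 − 48.069 = 69.631 kPa.
Stress increase at mid-clay by the 2:1 spreading method:
Δσ = qBL/((B+z)(L+z)) = 158×5.1×12/((5.1+6.7)(12+6.7)) = 43.821 kPa
Final effective stress: σ'_f = σ'_0 + Δσ = 69.631 + 43.821 = 113.45 kPa.
Normally consolidated clay, so the full stress increment lies on the virgin compression line:
S_c = C_c·H/(1+e₀)·log₁₀(σ'_f/σ'_0) = 0.21×6.4/(1+0.68)×log₁₀(113.45/69.631)
    = 0.8 × 0.212 = 0.1696 m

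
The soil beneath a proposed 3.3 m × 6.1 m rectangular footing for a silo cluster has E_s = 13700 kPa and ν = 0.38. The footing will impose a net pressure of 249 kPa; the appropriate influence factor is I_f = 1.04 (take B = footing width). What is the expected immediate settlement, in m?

S_e ≈ 0.0534 m

Immediate (elastic) settlement: S_e = q·B·(1−ν²)/E_s · I_f.
S_e = 249 × 3.3 × (1 − 0.38²) / 13700 × 1.04
    = 249 × 3.3 × 0.8556 / 13700 × 1.04
    = 0.05337 m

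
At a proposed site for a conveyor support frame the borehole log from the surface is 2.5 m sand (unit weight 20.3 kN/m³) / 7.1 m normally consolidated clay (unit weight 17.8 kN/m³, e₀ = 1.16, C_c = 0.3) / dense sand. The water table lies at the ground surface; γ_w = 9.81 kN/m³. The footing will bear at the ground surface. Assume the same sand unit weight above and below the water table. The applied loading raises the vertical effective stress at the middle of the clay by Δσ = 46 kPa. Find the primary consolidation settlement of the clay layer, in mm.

Mid-depth of clay below the ground surface: z = 2.5 + 7.1/2 = 6.05 m.
Total vertical stress at mid-clay: σ_v = 20.3×2.5 + 17.8×3.55 = 113.94 kPa.
Pore pressure: u = 9.81×(6.05 − 0) = 59.351 kPa.
Initial effective stress: σ'_0 = σ_v − u = 113.94 − 59.351 = 54.589 kPa.
Final effective stress: σ'_f = σ'_0 + Δσ = 54.589 + 46 = 100.59 kPa.
Normally consolidated clay, so the full stress increment lies on the virgin compression line:
S_c = C_c·H/(1+e₀)·log₁₀(σ'_f/σ'_0) = 0.3×7.1/(1+1.16)×log₁₀(100.59/54.589)
    = 0.98611 × 0.26545 = 0.2618 m

S_c ≈ 262 mm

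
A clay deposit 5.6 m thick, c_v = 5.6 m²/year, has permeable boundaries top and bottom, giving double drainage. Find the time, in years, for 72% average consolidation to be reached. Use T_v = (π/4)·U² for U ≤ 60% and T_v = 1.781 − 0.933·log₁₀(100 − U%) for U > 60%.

t ≈ 0.603 years

Drainage path length: H_d = H/2 = 2.8 m (double drainage).
U > 60%: T_v = 1.781 − 0.933·log₁₀(100 − 72) = 0.4308.
t = T_v·H_d²/c_v = 0.4308×2.8²/5.6 = 0.6031 years.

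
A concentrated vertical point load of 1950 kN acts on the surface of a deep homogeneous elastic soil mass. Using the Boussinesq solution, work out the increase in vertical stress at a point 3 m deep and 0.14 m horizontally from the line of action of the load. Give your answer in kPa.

Δσ_z ≈ 103 kPa

Boussinesq vertical stress below a point load on an elastic half-space:
Δσ_z = 3P/(2πz²) · [1 + (r/z)²]^(−5/2)
r/z = 0.14/3 = 0.046667; [1+(r/z)²]^(−5/2) = 0.99458.
Δσ_z = 3×1950/(2π×3²) × 0.99458 = 103.45 × 0.99458 = 102.9 kPa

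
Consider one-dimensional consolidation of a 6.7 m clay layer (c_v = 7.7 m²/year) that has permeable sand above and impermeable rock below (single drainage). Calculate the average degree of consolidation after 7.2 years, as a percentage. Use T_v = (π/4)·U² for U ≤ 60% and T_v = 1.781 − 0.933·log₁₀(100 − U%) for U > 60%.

U ≈ 96.2 %

Drainage path length: H_d = H = 6.7 m (single drainage).
T_v = c_v·t/H_d² = 7.7×7.2/6.7² = 1.235.
T_v = 1.235 corresponds to the U > 60% branch:
U = 1 − 10^((1.781 − T_v)/0.933)/100 = 0.9615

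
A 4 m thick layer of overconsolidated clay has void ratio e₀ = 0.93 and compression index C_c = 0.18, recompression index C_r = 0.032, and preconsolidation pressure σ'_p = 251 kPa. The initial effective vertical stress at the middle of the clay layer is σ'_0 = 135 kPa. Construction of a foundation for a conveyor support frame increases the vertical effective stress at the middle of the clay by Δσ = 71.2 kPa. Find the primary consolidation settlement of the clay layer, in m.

Final effective stress: σ'_f = 135 + 71.2 = 206.2 kPa.
σ'_f = 206.2 ≤ σ'_p = 251 kPa, so the clay remains overconsolidated and only the recompression index applies:
S_c = C_r·H/(1+e₀)·log₁₀(σ'_f/σ'_0) = 0.032×4/1.93×log₁₀(206.2/135)
    = 0.06632 × 0.18395 = 0.0122 m

S_c ≈ 0.0122 m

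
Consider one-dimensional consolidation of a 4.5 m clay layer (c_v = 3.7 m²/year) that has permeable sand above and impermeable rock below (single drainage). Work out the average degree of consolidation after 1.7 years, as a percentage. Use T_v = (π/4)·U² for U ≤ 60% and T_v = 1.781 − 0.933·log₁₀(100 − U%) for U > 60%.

Drainage path length: H_d = H = 4.5 m (single drainage).
T_v = c_v·t/H_d² = 3.7×1.7/4.5² = 0.31062.
T_v = 0.31062 corresponds to the U > 60% branch:
U = 1 − 10^((1.781 − T_v)/0.933)/100 = 0.6233

U ≈ 62.3 %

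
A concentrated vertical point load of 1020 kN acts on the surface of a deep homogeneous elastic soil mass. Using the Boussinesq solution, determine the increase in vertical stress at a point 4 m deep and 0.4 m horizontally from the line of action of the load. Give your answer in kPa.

Δσ_z ≈ 29.7 kPa

Boussinesq vertical stress below a point load on an elastic half-space:
Δσ_z = 3P/(2πz²) · [1 + (r/z)²]^(−5/2)
r/z = 0.4/4 = 0.1; [1+(r/z)²]^(−5/2) = 0.97543.
Δσ_z = 3×1020/(2π×4²) × 0.97543 = 30.438 × 0.97543 = 29.69 kPa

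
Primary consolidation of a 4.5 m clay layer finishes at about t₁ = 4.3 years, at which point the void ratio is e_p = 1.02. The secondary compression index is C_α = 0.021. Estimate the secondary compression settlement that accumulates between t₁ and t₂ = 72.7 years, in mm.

S_s ≈ 57.5 mm

Secondary compression: S_s = C_α·H/(1+e_p)·log₁₀(t₂/t₁)
S_s = 0.021×4.5/(1+1.02)×log₁₀(72.7/4.3)
    = 0.04678 × 1.228 = 0.05745 m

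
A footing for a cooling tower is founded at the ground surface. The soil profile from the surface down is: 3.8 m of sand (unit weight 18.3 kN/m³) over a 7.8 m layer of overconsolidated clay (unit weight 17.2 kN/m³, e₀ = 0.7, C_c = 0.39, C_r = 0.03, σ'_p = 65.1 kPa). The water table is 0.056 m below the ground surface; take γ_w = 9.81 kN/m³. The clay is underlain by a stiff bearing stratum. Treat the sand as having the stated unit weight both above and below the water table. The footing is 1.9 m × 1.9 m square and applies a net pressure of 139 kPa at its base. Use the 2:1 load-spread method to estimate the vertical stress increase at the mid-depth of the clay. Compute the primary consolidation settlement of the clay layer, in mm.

S_c ≈ 26.5 mm

Mid-depth of clay below the ground surface: z = 3.8 + 7.8/2 = 7.7 m.
Total vertical stress at mid-clay: σ_v = 18.3×3.8 + 17.2×3.9 = 136.62 kPa.
Pore pressure: u = 9.81×(7.7 − 0.056) = 74.988 kPa.
Initial effective stress: σ'_0 = σ_v − u = 136.62 − 74.988 = 61.632 kPa.
Stress increase at mid-clay by the 2:1 spreading method:
Δσ = qBL/((B+z)(L+z)) = 139×1.9×1.9/((1.9+7.7)(1.9+7.7)) = 5.4448 kPa
Final effective stress: σ'_f = 61.632 + 5.4448 = 67.077 kPa.
σ'_f = 67.077 > σ'_p = 65.1 kPa, so the stress path crosses the preconsolidation pressure — recompression up to σ'_p, then virgin compression beyond:
S_c = H/(1+e₀)·[C_r·log₁₀(σ'_p/σ'_0) + C_c·log₁₀(σ'_f/σ'_p)]
    = 7.8/1.7 × [0.03×log₁₀(65.1/61.632) + 0.39×log₁₀(67.077/65.1)]
    = 4.5882 × [0.00071324 + 0.0050671] = 0.02652 m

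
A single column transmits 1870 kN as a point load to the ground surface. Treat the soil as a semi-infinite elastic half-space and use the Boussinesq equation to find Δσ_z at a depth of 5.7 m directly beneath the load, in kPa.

Δσ_z ≈ 27.5 kPa

Boussinesq vertical stress below a point load on an elastic half-space:
Δσ_z = 3P/(2πz²) · [1 + (r/z)²]^(−5/2)
r/z = 0/5.7 = 0; [1+(r/z)²]^(−5/2) = 1.
Δσ_z = 3×1870/(2π×5.7²) × 1 = 27.481 × 1 = 27.48 kPa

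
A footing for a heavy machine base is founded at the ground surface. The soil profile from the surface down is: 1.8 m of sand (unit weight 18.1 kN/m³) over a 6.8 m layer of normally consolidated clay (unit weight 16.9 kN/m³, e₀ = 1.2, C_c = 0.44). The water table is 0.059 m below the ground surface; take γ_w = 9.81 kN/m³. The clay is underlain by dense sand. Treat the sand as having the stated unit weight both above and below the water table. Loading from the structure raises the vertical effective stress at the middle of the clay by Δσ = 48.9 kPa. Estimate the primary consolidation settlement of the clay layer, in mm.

Mid-depth of clay below the ground surface: z = 1.8 + 6.8/2 = 5.2 m.
Total vertical stress at mid-clay: σ_v = 18.1×1.8 + 16.9×3.4 = 90.04 kPa.
Pore pressure: u = 9.81×(5.2 − 0.059) = 50.433 kPa.
Initial effective stress: σ'_0 = σ_v − u = 90.04 − 50.433 = 39.607 kPa.
Final effective stress: σ'_f = σ'_0 + Δσ = 39.607 + 48.9 = 88.507 kPa.
Normally consolidated clay, so the full stress increment lies on the virgin compression line:
S_c = C_c·H/(1+e₀)·log₁₀(σ'_f/σ'_0) = 0.44×6.8/(1+1.2)×log₁₀(88.507/39.607)
    = 1.36 × 0.34921 = 0.4749 m

S_c ≈ 475 mm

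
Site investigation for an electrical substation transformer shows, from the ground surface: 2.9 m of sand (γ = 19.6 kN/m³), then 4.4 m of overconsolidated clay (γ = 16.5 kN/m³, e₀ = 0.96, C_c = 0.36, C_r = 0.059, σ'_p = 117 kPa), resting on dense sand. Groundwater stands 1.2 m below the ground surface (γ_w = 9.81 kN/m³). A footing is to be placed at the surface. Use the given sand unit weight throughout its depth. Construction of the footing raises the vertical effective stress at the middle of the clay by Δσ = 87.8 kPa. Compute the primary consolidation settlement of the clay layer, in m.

Mid-depth of clay below the ground surface: z = 2.9 + 4.4/2 = 5.1 m.
Total vertical stress at mid-clay: σ_v = 19.6×2.9 + 16.5×2.2 = 93.14 kPa.
Pore pressure: u = 9.81×(5.1 − 1.2) = 38.259 kPa.
Initial effective stress: σ'_0 = σ_v − u = 93.14 − 38.259 = 54.881 kPa.
Final effective stress: σ'_f = 54.881 + 87.8 = 142.68 kPa.
σ'_f = 142.68 > σ'_p = 117 kPa, so the stress path crosses the preconsolidation pressure — recompression up to σ'_p, then virgin compression beyond:
S_c = H/(1+e₀)·[C_r·log₁₀(σ'_p/σ'_0) + C_c·log₁₀(σ'_f/σ'_p)]
    = 4.4/1.96 × [0.059×log₁₀(117/54.881) + 0.36×log₁₀(142.68/117)]
    = 2.2449 × [0.019397 + 0.031024] = 0.1132 m

S_c ≈ 0.113 m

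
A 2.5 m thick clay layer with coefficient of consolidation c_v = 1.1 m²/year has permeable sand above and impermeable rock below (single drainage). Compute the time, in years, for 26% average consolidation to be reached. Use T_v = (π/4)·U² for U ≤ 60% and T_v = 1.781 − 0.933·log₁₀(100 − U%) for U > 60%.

t ≈ 0.302 years

Drainage path length: H_d = H = 2.5 m (single drainage).
U ≤ 60%: T_v = (π/4)·U² = (π/4)×0.26² = 0.053093.
t = T_v·H_d²/c_v = 0.053093×2.5²/1.1 = 0.3017 years.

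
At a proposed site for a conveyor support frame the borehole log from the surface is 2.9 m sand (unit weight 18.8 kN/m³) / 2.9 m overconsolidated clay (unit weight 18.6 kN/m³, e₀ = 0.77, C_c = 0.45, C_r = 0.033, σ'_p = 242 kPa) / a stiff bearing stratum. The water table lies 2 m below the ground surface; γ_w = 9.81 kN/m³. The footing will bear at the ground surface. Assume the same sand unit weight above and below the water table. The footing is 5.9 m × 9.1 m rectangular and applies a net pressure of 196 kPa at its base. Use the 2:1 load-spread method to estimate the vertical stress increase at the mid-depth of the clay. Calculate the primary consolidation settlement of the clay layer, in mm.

S_c ≈ 19.6 mm

Mid-depth of clay below the ground surface: z = 2.9 + 2.9/2 = 4.35 m.
Total vertical stress at mid-clay: σ_v = 18.8×2.9 + 18.6×1.45 = 81.49 kPa.
Pore pressure: u = 9.81×(4.35 − 2) = 23.054 kPa.
Initial effective stress: σ'_0 = σ_v − u = 81.49 − 23.054 = 58.436 kPa.
Stress increase at mid-clay by the 2:1 spreading method:
Δσ = qBL/((B+z)(L+z)) = 196×5.9×9.1/((5.9+4.35)(9.1+4.35)) = 76.331 kPa
Final effective stress: σ'_f = 58.436 + 76.331 = 134.77 kPa.
σ'_f = 134.77 ≤ σ'_p = 242 kPa, so the clay remains overconsolidated and only the recompression index applies:
S_c = C_r·H/(1+e₀)·log₁₀(σ'_f/σ'_0) = 0.033×2.9/1.77×log₁₀(134.77/58.436)
    = 0.054067 × 0.36291 = 0.01962 m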